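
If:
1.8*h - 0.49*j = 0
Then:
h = 0.272222222222222*j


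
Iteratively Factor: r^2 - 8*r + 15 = (r - 5)*(r - 3)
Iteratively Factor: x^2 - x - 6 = (x + 2)*(x - 3)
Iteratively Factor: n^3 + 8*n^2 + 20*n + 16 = (n + 4)*(n^2 + 4*n + 4) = (n + 2)*(n + 4)*(n + 2)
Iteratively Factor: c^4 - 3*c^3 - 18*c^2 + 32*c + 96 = (c + 3)*(c^3 - 6*c^2 + 32) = (c + 2)*(c + 3)*(c^2 - 8*c + 16) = (c - 4)*(c + 2)*(c + 3)*(c - 4)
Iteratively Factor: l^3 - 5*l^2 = (l)*(l^2 - 5*l) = l^2*(l - 5)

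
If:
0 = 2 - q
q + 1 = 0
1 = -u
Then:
No Solution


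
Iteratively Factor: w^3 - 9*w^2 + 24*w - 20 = (w - 2)*(w^2 - 7*w + 10) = (w - 5)*(w - 2)*(w - 2)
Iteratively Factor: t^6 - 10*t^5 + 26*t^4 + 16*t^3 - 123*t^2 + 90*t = (t - 3)*(t^5 - 7*t^4 + 5*t^3 + 31*t^2 - 30*t) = (t - 3)*(t + 2)*(t^4 - 9*t^3 + 23*t^2 - 15*t) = (t - 3)*(t - 1)*(t + 2)*(t^3 - 8*t^2 + 15*t) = t*(t - 3)*(t - 1)*(t + 2)*(t^2 - 8*t + 15) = t*(t - 5)*(t - 3)*(t - 1)*(t + 2)*(t - 3)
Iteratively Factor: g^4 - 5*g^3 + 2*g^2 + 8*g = (g + 1)*(g^3 - 6*g^2 + 8*g) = (g - 2)*(g + 1)*(g^2 - 4*g) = (g - 4)*(g - 2)*(g + 1)*(g)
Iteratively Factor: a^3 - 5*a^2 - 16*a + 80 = (a - 4)*(a^2 - a - 20) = (a - 4)*(a + 4)*(a - 5)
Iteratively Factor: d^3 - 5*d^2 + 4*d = (d - 4)*(d^2 - d) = (d - 4)*(d - 1)*(d)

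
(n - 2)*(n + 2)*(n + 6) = n^3 + 6*n^2 - 4*n - 24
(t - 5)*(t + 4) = t^2 - t - 20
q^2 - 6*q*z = q*(q - 6*z)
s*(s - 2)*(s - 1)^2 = s^4 - 4*s^3 + 5*s^2 - 2*s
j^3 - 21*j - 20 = (j - 5)*(j + 1)*(j + 4)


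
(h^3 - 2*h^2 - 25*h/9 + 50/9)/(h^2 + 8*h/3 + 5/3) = (3*h^2 - 11*h + 10)/(3*(h + 1))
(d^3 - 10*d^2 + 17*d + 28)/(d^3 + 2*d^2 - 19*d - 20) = (d - 7)/(d + 5)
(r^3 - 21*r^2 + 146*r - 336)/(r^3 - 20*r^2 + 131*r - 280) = (r - 6)/(r - 5)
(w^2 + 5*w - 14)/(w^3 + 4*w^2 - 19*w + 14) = 1/(w - 1)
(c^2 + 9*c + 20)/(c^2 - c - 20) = (c + 5)/(c - 5)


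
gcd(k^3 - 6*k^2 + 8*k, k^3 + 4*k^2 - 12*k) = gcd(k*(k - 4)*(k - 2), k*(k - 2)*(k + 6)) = k^2 - 2*k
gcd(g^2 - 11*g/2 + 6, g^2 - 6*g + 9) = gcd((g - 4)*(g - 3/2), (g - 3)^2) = 1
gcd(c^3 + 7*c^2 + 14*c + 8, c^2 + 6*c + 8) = c^2 + 6*c + 8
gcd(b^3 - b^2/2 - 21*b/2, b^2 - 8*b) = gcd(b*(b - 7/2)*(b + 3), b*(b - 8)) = b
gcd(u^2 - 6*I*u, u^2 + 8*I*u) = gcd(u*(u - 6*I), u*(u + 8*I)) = u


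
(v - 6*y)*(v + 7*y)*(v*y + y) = v^3*y + v^2*y^2 + v^2*y - 42*v*y^3 + v*y^2 - 42*y^3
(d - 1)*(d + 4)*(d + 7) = d^3 + 10*d^2 + 17*d - 28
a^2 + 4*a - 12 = (a - 2)*(a + 6)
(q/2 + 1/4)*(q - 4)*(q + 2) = q^3/2 - 3*q^2/4 - 9*q/2 - 2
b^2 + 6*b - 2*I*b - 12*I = (b + 6)*(b - 2*I)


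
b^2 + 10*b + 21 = (b + 3)*(b + 7)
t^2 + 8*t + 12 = (t + 2)*(t + 6)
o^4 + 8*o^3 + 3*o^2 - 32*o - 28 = (o - 2)*(o + 1)*(o + 2)*(o + 7)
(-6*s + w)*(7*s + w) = -42*s^2 + s*w + w^2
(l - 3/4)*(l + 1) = l^2 + l/4 - 3/4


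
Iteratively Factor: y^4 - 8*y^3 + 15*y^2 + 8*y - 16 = (y - 1)*(y^3 - 7*y^2 + 8*y + 16) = (y - 4)*(y - 1)*(y^2 - 3*y - 4) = (y - 4)^2*(y - 1)*(y + 1)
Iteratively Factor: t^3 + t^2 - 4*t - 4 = (t - 2)*(t^2 + 3*t + 2) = (t - 2)*(t + 2)*(t + 1)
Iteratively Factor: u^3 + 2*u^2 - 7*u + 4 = (u - 1)*(u^2 + 3*u - 4) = (u - 1)^2*(u + 4)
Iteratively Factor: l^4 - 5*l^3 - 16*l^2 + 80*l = (l - 4)*(l^3 - l^2 - 20*l) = l*(l - 4)*(l^2 - l - 20) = l*(l - 5)*(l - 4)*(l + 4)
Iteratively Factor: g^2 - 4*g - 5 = (g - 5)*(g + 1)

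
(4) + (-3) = 1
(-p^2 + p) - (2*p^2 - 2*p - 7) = -3*p^2 + 3*p + 7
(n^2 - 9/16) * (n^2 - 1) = n^4 - 25*n^2/16 + 9/16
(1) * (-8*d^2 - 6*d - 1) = -8*d^2 - 6*d - 1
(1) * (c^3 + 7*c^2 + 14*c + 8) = c^3 + 7*c^2 + 14*c + 8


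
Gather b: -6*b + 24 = 24 - 6*b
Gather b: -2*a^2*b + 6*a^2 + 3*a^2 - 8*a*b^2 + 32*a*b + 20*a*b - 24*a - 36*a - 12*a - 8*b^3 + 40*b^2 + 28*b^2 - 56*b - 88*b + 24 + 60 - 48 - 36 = 9*a^2 - 72*a - 8*b^3 + b^2*(68 - 8*a) + b*(-2*a^2 + 52*a - 144)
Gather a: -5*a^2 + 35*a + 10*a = -5*a^2 + 45*a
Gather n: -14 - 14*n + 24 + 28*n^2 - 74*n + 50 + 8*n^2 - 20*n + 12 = 36*n^2 - 108*n + 72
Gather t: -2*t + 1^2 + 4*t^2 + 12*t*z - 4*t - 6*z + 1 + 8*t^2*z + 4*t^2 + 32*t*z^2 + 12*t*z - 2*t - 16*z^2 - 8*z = t^2*(8*z + 8) + t*(32*z^2 + 24*z - 8) - 16*z^2 - 14*z + 2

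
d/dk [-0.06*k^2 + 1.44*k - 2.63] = 1.44 - 0.12*k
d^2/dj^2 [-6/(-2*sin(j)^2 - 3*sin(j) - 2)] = 6*(-16*sin(j)^4 - 18*sin(j)^3 + 31*sin(j)^2 + 42*sin(j) + 10)/(3*sin(j) - cos(2*j) + 3)^3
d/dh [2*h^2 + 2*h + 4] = 4*h + 2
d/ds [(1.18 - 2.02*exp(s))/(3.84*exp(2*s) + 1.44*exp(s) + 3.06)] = (7.7568*exp(2*s) - 9.0624*exp(s) - 7.8804)*exp(s)/(14.7456*exp(4*s) + 11.0592*exp(3*s) + 25.5744*exp(2*s) + 8.8128*exp(s) + 9.3636)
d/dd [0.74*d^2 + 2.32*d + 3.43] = 1.48*d + 2.32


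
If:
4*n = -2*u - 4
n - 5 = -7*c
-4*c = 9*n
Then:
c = 45/59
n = -20/59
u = -78/59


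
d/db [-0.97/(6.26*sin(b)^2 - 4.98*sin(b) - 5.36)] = (12.1444*sin(b) - 4.8306)*cos(b)/(-6.26*sin(b)^2 + 4.98*sin(b) + 5.36)^2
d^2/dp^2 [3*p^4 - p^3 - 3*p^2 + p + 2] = 36*p^2 - 6*p - 6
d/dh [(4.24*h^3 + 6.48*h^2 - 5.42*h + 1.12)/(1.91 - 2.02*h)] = (-17.1296*h^3 + 11.2056*h^2 + 24.7536*h - 8.0898)/(4.0804*h^2 - 7.7164*h + 3.6481)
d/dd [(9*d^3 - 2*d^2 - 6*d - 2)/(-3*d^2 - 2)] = (-27*d^4 - 72*d^2 - 4*d + 12)/(9*d^4 + 12*d^2 + 4)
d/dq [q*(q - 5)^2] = (q - 5)*(3*q - 5)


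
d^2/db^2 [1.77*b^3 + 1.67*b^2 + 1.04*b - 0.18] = 10.62*b + 3.34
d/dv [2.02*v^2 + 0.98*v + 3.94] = 4.04*v + 0.98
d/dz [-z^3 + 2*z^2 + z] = -3*z^2 + 4*z + 1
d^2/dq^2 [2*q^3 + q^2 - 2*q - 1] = 12*q + 2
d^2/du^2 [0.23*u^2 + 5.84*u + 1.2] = 0.460000000000000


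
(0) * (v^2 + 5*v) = 0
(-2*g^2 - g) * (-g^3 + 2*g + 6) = 2*g^5 + g^4 - 4*g^3 - 14*g^2 - 6*g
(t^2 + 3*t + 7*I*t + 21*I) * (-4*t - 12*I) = -4*t^3 - 12*t^2 - 40*I*t^2 + 84*t - 120*I*t + 252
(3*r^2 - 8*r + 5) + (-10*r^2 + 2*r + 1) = -7*r^2 - 6*r + 6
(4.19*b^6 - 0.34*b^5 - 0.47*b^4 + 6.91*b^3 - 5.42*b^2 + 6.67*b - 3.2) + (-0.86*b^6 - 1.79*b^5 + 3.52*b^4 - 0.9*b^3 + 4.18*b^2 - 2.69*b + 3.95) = 3.33*b^6 - 2.13*b^5 + 3.05*b^4 + 6.01*b^3 - 1.24*b^2 + 3.98*b + 0.75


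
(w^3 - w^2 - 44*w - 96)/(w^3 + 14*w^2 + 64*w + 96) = (w^2 - 5*w - 24)/(w^2 + 10*w + 24)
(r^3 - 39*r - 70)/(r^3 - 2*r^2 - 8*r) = (r^2 - 2*r - 35)/(r*(r - 4))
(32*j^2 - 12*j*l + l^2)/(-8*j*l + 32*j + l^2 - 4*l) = (-4*j + l)/(l - 4)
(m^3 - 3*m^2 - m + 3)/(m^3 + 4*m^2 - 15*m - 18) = (m - 1)/(m + 6)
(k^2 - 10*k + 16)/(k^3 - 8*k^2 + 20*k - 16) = (k - 8)/(k^2 - 6*k + 8)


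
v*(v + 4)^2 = v^3 + 8*v^2 + 16*v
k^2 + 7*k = k*(k + 7)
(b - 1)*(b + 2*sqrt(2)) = b^2 - b + 2*sqrt(2)*b - 2*sqrt(2)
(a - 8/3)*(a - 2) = a^2 - 14*a/3 + 16/3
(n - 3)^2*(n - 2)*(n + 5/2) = n^4 - 11*n^3/2 + n^2 + 69*n/2 - 45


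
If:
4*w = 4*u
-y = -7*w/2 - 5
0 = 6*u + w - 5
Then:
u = 5/7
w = 5/7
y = 15/2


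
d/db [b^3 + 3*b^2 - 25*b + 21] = 3*b^2 + 6*b - 25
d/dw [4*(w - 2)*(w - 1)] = 8*w - 12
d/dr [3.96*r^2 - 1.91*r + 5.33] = 7.92*r - 1.91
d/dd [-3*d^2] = -6*d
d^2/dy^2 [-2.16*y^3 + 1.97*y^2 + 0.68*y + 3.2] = 3.94 - 12.96*y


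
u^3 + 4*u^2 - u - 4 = (u - 1)*(u + 1)*(u + 4)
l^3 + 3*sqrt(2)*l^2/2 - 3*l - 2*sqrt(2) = (l - sqrt(2))*(l + sqrt(2)/2)*(l + 2*sqrt(2))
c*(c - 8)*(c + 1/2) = c^3 - 15*c^2/2 - 4*c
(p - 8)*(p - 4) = p^2 - 12*p + 32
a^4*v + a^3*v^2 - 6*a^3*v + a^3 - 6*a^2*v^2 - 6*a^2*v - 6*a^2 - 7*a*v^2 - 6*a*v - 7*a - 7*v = (a - 7)*(a + 1)*(a + v)*(a*v + 1)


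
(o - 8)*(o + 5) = o^2 - 3*o - 40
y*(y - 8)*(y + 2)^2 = y^4 - 4*y^3 - 28*y^2 - 32*y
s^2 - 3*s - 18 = (s - 6)*(s + 3)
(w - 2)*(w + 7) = w^2 + 5*w - 14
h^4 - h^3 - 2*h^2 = h^2*(h - 2)*(h + 1)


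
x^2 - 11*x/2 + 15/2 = (x - 3)*(x - 5/2)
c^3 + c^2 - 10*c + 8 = (c - 2)*(c - 1)*(c + 4)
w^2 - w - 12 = (w - 4)*(w + 3)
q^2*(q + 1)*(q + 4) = q^4 + 5*q^3 + 4*q^2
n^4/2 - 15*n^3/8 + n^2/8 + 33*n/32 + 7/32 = (n/2 + 1/4)*(n - 7/2)*(n - 1)*(n + 1/4)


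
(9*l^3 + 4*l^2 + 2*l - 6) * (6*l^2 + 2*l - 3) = 54*l^5 + 42*l^4 - 7*l^3 - 44*l^2 - 18*l + 18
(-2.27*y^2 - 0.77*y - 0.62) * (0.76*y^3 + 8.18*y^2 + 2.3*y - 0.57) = -1.7252*y^5 - 19.1538*y^4 - 11.9908*y^3 - 5.5487*y^2 - 0.9871*y + 0.3534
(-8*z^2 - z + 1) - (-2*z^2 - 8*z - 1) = -6*z^2 + 7*z + 2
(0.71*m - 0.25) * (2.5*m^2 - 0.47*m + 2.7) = 1.775*m^3 - 0.9587*m^2 + 2.0345*m - 0.675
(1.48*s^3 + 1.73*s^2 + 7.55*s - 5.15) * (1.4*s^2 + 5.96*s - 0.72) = 2.072*s^5 + 11.2428*s^4 + 19.8152*s^3 + 36.5424*s^2 - 36.13*s + 3.708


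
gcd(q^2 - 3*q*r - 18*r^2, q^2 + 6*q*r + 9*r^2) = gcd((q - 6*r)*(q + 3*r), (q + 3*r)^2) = q + 3*r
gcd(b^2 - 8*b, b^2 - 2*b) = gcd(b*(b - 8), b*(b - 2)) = b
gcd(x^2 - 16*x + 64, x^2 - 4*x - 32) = x - 8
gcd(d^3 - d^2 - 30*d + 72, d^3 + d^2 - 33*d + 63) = d - 3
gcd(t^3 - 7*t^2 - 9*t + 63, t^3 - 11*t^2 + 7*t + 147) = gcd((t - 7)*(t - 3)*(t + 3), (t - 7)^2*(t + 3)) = t^2 - 4*t - 21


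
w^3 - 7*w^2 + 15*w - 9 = (w - 3)^2*(w - 1)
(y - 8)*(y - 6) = y^2 - 14*y + 48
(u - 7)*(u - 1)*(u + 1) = u^3 - 7*u^2 - u + 7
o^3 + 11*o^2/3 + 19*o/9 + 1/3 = (o + 1/3)^2*(o + 3)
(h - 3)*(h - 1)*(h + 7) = h^3 + 3*h^2 - 25*h + 21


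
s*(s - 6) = s^2 - 6*s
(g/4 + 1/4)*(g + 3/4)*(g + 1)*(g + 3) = g^4/4 + 23*g^3/16 + 43*g^2/16 + 33*g/16 + 9/16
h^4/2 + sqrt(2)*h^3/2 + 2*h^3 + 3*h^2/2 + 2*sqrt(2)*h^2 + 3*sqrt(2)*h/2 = h*(h/2 + 1/2)*(h + 3)*(h + sqrt(2))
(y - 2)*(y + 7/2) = y^2 + 3*y/2 - 7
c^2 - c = c*(c - 1)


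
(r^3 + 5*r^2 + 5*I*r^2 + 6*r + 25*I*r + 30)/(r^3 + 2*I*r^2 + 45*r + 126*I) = (r^2 + r*(5 - I) - 5*I)/(r^2 - 4*I*r + 21)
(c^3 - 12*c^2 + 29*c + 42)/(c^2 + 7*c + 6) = (c^2 - 13*c + 42)/(c + 6)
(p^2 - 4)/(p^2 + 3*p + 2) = (p - 2)/(p + 1)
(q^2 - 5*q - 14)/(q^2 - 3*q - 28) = (q + 2)/(q + 4)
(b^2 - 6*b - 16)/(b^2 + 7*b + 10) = (b - 8)/(b + 5)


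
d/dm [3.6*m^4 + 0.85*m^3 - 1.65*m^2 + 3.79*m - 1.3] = 14.4*m^3 + 2.55*m^2 - 3.3*m + 3.79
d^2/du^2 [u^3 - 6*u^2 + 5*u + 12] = 6*u - 12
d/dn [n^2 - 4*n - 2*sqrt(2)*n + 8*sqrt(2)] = 2*n - 4 - 2*sqrt(2)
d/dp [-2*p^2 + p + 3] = 1 - 4*p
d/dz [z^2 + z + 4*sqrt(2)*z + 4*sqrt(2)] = 2*z + 1 + 4*sqrt(2)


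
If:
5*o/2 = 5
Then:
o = 2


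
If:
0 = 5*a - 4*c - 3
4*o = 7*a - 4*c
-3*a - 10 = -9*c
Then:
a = 67/33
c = 59/33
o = 233/132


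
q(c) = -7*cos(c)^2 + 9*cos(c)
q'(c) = 14*sin(c)*cos(c) - 9*sin(c) = (14*cos(c) - 9)*sin(c)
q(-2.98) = -15.70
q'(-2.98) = 3.67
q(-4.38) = -3.68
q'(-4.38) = -12.83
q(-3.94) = -9.69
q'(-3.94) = -13.44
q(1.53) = 0.36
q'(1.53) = -8.42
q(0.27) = 2.17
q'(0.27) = 1.20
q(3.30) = -15.71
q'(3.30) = 3.60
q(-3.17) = -15.99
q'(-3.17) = -0.65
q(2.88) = -15.23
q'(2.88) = -5.83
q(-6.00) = 2.19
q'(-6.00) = 1.24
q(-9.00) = -14.01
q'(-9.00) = 8.97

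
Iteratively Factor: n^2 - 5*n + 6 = (n - 3)*(n - 2)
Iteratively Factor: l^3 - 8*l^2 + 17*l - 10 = (l - 2)*(l^2 - 6*l + 5) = (l - 5)*(l - 2)*(l - 1)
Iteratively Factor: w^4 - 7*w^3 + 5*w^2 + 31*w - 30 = (w - 1)*(w^3 - 6*w^2 - w + 30) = (w - 3)*(w - 1)*(w^2 - 3*w - 10) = (w - 5)*(w - 3)*(w - 1)*(w + 2)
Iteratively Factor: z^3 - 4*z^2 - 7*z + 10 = (z + 2)*(z^2 - 6*z + 5) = (z - 5)*(z + 2)*(z - 1)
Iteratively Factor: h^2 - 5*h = (h)*(h - 5)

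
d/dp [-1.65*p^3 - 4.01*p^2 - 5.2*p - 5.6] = -4.95*p^2 - 8.02*p - 5.2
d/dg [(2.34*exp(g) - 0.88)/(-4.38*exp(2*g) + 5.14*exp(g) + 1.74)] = (10.2492*exp(2*g) - 7.7088*exp(g) + 8.5948)*exp(g)/(19.1844*exp(4*g) - 45.0264*exp(3*g) + 11.1772*exp(2*g) + 17.8872*exp(g) + 3.0276)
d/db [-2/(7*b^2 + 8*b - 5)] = 4*(7*b + 4)/(7*b^2 + 8*b - 5)^2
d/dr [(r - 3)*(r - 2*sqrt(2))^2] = (r - 2*sqrt(2))*(3*r - 6 - 2*sqrt(2))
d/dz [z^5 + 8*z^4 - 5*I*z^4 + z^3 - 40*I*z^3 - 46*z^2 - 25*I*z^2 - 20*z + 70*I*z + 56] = 5*z^4 + z^3*(32 - 20*I) + z^2*(3 - 120*I) + z*(-92 - 50*I) - 20 + 70*I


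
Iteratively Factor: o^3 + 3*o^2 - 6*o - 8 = (o + 1)*(o^2 + 2*o - 8) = (o + 1)*(o + 4)*(o - 2)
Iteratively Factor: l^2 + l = (l)*(l + 1)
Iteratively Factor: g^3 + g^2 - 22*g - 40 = (g + 2)*(g^2 - g - 20) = (g - 5)*(g + 2)*(g + 4)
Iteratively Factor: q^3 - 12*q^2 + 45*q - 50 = (q - 5)*(q^2 - 7*q + 10) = (q - 5)^2*(q - 2)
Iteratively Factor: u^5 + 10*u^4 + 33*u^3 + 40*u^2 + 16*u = (u + 4)*(u^4 + 6*u^3 + 9*u^2 + 4*u) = u*(u + 4)*(u^3 + 6*u^2 + 9*u + 4) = u*(u + 1)*(u + 4)*(u^2 + 5*u + 4) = u*(u + 1)^2*(u + 4)*(u + 4)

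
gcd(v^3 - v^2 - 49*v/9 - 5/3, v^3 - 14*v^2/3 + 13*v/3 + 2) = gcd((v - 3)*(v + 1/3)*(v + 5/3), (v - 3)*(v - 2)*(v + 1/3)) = v^2 - 8*v/3 - 1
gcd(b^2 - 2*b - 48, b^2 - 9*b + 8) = b - 8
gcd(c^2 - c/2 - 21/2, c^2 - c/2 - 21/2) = c^2 - c/2 - 21/2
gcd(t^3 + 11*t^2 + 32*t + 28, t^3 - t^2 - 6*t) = t + 2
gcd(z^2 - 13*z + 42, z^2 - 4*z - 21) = z - 7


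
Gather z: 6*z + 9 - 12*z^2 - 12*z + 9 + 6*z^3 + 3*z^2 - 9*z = 6*z^3 - 9*z^2 - 15*z + 18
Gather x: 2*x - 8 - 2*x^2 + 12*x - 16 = -2*x^2 + 14*x - 24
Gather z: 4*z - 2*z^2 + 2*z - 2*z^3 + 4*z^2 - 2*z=-2*z^3 + 2*z^2 + 4*z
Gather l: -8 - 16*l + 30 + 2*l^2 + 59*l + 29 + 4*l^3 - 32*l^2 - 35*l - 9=4*l^3 - 30*l^2 + 8*l + 42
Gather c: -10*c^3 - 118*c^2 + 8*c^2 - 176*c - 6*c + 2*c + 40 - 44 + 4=-10*c^3 - 110*c^2 - 180*c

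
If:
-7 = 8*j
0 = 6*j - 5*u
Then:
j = -7/8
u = -21/20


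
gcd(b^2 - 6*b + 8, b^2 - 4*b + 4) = b - 2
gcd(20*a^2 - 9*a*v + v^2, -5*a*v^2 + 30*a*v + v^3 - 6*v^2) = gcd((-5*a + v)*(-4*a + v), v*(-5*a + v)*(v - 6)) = -5*a + v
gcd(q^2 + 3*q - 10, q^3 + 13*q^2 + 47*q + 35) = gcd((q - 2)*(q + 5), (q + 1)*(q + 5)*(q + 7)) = q + 5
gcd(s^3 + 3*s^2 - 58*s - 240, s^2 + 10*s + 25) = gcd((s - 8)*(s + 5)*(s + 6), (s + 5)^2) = s + 5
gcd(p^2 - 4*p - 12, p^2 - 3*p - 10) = p + 2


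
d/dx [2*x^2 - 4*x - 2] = 4*x - 4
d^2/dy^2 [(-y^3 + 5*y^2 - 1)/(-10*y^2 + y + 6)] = 2*(11*y^3 - 582*y^2 + 78*y - 119)/(1000*y^6 - 300*y^5 - 1770*y^4 + 359*y^3 + 1062*y^2 - 108*y - 216)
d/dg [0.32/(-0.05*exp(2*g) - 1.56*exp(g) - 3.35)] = (0.032*exp(g) + 0.4992)*exp(g)/(0.05*exp(2*g) + 1.56*exp(g) + 3.35)^2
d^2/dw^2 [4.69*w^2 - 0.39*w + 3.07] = 9.38000000000000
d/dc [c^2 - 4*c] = 2*c - 4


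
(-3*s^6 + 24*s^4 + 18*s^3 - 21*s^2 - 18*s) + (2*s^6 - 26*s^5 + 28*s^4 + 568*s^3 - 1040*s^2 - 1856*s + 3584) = -s^6 - 26*s^5 + 52*s^4 + 586*s^3 - 1061*s^2 - 1874*s + 3584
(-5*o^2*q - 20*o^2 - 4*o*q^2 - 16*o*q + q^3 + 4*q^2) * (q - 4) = -5*o^2*q^2 + 80*o^2 - 4*o*q^3 + 64*o*q + q^4 - 16*q^2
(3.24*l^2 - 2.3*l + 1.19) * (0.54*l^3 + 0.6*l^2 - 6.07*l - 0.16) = 1.7496*l^5 + 0.702*l^4 - 20.4042*l^3 + 14.1566*l^2 - 6.8553*l - 0.1904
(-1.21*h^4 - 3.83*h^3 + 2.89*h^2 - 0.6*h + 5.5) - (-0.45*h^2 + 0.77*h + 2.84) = -1.21*h^4 - 3.83*h^3 + 3.34*h^2 - 1.37*h + 2.66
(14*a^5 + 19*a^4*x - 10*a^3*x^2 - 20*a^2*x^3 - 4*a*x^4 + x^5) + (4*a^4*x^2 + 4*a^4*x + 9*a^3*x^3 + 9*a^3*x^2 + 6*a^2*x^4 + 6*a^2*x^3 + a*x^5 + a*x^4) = 14*a^5 + 4*a^4*x^2 + 23*a^4*x + 9*a^3*x^3 - a^3*x^2 + 6*a^2*x^4 - 14*a^2*x^3 + a*x^5 - 3*a*x^4 + x^5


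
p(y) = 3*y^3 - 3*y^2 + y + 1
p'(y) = 9*y^2 - 6*y + 1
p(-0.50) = -0.62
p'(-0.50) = 6.25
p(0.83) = 1.48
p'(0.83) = 2.22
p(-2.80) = -91.18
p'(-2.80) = 88.36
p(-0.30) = 0.35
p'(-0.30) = 3.61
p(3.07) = 62.60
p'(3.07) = 67.40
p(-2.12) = -43.19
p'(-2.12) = 54.17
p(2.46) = 29.97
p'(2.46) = 40.70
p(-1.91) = -32.76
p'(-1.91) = 45.29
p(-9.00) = -2438.00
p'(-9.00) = 784.00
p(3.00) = 58.00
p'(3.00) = 64.00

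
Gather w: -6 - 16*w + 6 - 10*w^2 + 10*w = -10*w^2 - 6*w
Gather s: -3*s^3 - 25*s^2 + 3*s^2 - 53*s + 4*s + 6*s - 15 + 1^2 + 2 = -3*s^3 - 22*s^2 - 43*s - 12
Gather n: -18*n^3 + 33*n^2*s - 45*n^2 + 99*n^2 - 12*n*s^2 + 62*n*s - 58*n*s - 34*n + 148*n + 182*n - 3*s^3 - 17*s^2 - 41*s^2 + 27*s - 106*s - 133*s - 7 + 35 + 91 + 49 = -18*n^3 + n^2*(33*s + 54) + n*(-12*s^2 + 4*s + 296) - 3*s^3 - 58*s^2 - 212*s + 168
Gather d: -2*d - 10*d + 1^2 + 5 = 6 - 12*d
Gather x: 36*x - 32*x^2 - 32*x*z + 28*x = -32*x^2 + x*(64 - 32*z)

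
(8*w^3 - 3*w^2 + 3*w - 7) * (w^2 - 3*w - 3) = 8*w^5 - 27*w^4 - 12*w^3 - 7*w^2 + 12*w + 21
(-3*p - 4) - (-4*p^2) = 4*p^2 - 3*p - 4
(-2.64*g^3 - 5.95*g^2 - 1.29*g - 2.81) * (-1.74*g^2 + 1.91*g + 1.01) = 4.5936*g^5 + 5.3106*g^4 - 11.7863*g^3 - 3.584*g^2 - 6.67*g - 2.8381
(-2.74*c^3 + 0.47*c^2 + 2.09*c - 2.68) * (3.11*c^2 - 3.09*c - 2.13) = -8.5214*c^5 + 9.9283*c^4 + 10.8838*c^3 - 15.794*c^2 + 3.8295*c + 5.7084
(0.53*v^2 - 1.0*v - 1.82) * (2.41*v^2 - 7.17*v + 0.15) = 1.2773*v^4 - 6.2101*v^3 + 2.8633*v^2 + 12.8994*v - 0.273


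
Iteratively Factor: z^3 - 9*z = (z - 3)*(z^2 + 3*z) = (z - 3)*(z + 3)*(z)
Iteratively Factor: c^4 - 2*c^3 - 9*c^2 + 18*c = (c - 2)*(c^3 - 9*c) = c*(c - 2)*(c^2 - 9) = c*(c - 2)*(c + 3)*(c - 3)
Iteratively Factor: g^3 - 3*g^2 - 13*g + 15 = (g + 3)*(g^2 - 6*g + 5) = (g - 1)*(g + 3)*(g - 5)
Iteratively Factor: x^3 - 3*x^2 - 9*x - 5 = (x - 5)*(x^2 + 2*x + 1) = (x - 5)*(x + 1)*(x + 1)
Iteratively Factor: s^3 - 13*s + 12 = (s + 4)*(s^2 - 4*s + 3) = (s - 1)*(s + 4)*(s - 3)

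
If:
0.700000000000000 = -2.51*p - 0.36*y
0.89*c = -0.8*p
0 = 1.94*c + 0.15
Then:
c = -0.08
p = 0.09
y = -2.54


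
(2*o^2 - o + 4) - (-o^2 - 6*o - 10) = 3*o^2 + 5*o + 14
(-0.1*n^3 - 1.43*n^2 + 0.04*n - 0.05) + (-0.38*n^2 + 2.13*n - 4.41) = -0.1*n^3 - 1.81*n^2 + 2.17*n - 4.46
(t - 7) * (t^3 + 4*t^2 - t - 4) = t^4 - 3*t^3 - 29*t^2 + 3*t + 28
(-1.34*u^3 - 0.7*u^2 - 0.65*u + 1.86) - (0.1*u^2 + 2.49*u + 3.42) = -1.34*u^3 - 0.8*u^2 - 3.14*u - 1.56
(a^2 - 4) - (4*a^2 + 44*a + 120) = -3*a^2 - 44*a - 124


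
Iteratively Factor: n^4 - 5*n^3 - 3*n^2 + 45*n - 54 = (n + 3)*(n^3 - 8*n^2 + 21*n - 18) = (n - 2)*(n + 3)*(n^2 - 6*n + 9) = (n - 3)*(n - 2)*(n + 3)*(n - 3)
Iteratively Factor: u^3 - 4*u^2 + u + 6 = (u - 2)*(u^2 - 2*u - 3) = (u - 2)*(u + 1)*(u - 3)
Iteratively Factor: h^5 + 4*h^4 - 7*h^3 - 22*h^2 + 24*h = (h + 3)*(h^4 + h^3 - 10*h^2 + 8*h) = (h + 3)*(h + 4)*(h^3 - 3*h^2 + 2*h) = (h - 1)*(h + 3)*(h + 4)*(h^2 - 2*h) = (h - 2)*(h - 1)*(h + 3)*(h + 4)*(h)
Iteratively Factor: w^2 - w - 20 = (w + 4)*(w - 5)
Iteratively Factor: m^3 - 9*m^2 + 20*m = (m)*(m^2 - 9*m + 20) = m*(m - 4)*(m - 5)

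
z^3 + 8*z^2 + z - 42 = (z - 2)*(z + 3)*(z + 7)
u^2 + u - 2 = (u - 1)*(u + 2)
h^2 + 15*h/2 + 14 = (h + 7/2)*(h + 4)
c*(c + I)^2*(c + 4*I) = c^4 + 6*I*c^3 - 9*c^2 - 4*I*c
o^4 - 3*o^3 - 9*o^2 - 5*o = o*(o - 5)*(o + 1)^2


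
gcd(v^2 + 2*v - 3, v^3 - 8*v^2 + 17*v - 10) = v - 1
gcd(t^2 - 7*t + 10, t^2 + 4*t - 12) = t - 2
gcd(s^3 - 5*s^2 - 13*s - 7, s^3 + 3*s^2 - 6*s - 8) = s + 1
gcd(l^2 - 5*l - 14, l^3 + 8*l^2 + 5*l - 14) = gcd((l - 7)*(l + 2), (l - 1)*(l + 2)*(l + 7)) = l + 2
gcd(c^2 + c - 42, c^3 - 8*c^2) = 1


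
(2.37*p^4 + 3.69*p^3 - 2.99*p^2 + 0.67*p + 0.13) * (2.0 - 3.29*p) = -7.7973*p^5 - 7.4001*p^4 + 17.2171*p^3 - 8.1843*p^2 + 0.9123*p + 0.26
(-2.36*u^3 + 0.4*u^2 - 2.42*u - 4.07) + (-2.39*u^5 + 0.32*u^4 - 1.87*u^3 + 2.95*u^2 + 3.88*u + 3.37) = -2.39*u^5 + 0.32*u^4 - 4.23*u^3 + 3.35*u^2 + 1.46*u - 0.7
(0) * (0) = 0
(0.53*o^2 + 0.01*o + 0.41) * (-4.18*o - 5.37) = -2.2154*o^3 - 2.8879*o^2 - 1.7675*o - 2.2017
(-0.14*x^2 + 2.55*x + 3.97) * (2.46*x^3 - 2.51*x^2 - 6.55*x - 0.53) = -0.3444*x^5 + 6.6244*x^4 + 4.2827*x^3 - 26.593*x^2 - 27.355*x - 2.1041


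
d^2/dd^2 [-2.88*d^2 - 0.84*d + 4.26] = -5.76000000000000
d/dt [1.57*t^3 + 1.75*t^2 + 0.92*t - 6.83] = 4.71*t^2 + 3.5*t + 0.92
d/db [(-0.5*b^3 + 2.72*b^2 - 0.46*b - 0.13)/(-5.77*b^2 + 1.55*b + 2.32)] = (2.885*b^4 - 1.55*b^3 - 1.9182*b^2 + 11.1206*b - 0.8657)/(33.2929*b^4 - 17.887*b^3 - 24.3703*b^2 + 7.192*b + 5.3824)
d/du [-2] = 0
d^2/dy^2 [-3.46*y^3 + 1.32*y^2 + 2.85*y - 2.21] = 2.64 - 20.76*y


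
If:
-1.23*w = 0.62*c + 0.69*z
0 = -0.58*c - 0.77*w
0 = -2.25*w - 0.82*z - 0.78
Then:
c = 0.59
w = -0.44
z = 0.26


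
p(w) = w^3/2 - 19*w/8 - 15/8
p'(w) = 3*w^2/2 - 19/8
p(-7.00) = -156.75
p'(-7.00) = 71.12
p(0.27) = -2.51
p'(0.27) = -2.27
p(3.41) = 9.85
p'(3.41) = 15.07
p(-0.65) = -0.47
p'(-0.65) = -1.74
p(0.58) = -3.15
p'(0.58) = -1.87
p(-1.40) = 0.08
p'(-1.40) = 0.56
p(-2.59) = -4.41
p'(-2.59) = 7.69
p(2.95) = 3.95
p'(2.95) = 10.68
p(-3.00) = -8.25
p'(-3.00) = 11.12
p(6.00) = 91.88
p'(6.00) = 51.62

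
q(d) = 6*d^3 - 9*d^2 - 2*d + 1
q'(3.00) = 106.00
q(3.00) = 76.00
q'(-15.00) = 4318.00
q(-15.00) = -22244.00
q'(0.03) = -2.52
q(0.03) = 0.93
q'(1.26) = 3.90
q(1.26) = -3.81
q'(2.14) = 41.91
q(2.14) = 14.31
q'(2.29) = 51.17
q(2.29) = 21.28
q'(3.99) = 212.74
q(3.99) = 230.87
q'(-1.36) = 55.77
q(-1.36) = -28.02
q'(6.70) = 685.42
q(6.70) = 1388.17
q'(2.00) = 34.00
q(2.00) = 9.00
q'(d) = 18*d^2 - 18*d - 2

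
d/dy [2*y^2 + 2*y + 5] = 4*y + 2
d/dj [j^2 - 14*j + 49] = 2*j - 14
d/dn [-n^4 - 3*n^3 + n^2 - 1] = n*(-4*n^2 - 9*n + 2)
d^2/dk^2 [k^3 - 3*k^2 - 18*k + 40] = 6*k - 6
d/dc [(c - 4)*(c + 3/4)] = 2*c - 13/4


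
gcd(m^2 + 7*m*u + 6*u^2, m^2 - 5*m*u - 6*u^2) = m + u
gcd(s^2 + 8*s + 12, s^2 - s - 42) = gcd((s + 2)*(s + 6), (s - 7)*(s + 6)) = s + 6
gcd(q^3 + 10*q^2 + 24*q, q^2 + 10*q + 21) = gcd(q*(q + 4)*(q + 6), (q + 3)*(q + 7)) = 1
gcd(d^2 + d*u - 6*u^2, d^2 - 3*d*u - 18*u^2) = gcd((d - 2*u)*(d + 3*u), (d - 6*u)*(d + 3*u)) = d + 3*u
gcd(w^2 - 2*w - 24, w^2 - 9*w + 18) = w - 6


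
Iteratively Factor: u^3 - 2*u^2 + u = (u)*(u^2 - 2*u + 1) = u*(u - 1)*(u - 1)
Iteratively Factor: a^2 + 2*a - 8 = (a - 2)*(a + 4)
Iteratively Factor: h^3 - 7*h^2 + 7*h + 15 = (h + 1)*(h^2 - 8*h + 15) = (h - 5)*(h + 1)*(h - 3)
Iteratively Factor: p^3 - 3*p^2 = (p - 3)*(p^2) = p*(p - 3)*(p)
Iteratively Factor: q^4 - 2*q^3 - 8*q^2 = (q + 2)*(q^3 - 4*q^2) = q*(q + 2)*(q^2 - 4*q) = q^2*(q + 2)*(q - 4)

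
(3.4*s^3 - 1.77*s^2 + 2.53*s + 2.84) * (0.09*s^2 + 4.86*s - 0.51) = 0.306*s^5 + 16.3647*s^4 - 10.1085*s^3 + 13.4541*s^2 + 12.5121*s - 1.4484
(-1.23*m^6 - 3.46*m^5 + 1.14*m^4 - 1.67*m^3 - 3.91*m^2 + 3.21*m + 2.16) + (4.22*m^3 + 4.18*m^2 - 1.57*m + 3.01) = -1.23*m^6 - 3.46*m^5 + 1.14*m^4 + 2.55*m^3 + 0.27*m^2 + 1.64*m + 5.17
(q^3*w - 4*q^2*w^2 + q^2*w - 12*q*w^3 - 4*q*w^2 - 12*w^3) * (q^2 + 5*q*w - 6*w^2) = q^5*w + q^4*w^2 + q^4*w - 38*q^3*w^3 + q^3*w^2 - 36*q^2*w^4 - 38*q^2*w^3 + 72*q*w^5 - 36*q*w^4 + 72*w^5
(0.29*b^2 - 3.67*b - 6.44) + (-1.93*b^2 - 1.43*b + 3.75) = -1.64*b^2 - 5.1*b - 2.69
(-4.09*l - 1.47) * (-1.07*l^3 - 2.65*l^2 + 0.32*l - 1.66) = 4.3763*l^4 + 12.4114*l^3 + 2.5867*l^2 + 6.319*l + 2.4402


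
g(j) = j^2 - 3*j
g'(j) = 2*j - 3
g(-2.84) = 16.59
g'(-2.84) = -8.68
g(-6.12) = 55.81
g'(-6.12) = -15.24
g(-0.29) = 0.95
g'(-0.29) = -3.58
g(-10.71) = 146.83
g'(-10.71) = -24.42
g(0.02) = -0.06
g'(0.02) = -2.96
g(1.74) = -2.19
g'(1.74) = 0.48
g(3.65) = 2.37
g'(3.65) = 4.30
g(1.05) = -2.05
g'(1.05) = -0.90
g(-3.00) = 18.00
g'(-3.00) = -9.00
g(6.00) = 18.00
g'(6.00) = 9.00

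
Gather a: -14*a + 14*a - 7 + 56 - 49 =0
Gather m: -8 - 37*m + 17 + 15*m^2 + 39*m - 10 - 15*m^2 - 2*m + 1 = 0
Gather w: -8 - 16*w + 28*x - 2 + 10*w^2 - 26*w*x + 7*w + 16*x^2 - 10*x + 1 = 10*w^2 + w*(-26*x - 9) + 16*x^2 + 18*x - 9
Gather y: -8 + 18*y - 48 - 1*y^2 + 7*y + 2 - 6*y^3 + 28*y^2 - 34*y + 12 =-6*y^3 + 27*y^2 - 9*y - 42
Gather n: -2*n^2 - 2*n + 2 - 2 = -2*n^2 - 2*n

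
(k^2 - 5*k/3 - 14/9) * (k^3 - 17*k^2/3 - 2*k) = k^5 - 22*k^4/3 + 53*k^3/9 + 328*k^2/27 + 28*k/9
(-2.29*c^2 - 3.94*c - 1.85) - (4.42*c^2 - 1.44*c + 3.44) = -6.71*c^2 - 2.5*c - 5.29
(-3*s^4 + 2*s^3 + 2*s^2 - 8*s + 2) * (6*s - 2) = -18*s^5 + 18*s^4 + 8*s^3 - 52*s^2 + 28*s - 4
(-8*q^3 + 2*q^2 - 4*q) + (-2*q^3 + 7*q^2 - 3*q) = -10*q^3 + 9*q^2 - 7*q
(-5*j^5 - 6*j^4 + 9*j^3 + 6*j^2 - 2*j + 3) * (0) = 0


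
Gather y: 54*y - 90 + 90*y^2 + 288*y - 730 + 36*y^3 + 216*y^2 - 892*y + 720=36*y^3 + 306*y^2 - 550*y - 100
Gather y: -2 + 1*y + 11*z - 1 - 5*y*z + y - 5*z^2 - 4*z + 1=y*(2 - 5*z) - 5*z^2 + 7*z - 2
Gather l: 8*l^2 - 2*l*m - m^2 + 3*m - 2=8*l^2 - 2*l*m - m^2 + 3*m - 2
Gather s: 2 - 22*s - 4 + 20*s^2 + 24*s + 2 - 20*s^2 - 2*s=0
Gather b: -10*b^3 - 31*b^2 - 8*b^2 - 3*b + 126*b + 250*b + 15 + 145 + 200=-10*b^3 - 39*b^2 + 373*b + 360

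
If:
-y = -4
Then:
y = 4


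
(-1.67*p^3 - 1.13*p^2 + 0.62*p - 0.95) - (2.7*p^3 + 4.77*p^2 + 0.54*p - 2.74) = -4.37*p^3 - 5.9*p^2 + 0.08*p + 1.79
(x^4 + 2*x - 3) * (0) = 0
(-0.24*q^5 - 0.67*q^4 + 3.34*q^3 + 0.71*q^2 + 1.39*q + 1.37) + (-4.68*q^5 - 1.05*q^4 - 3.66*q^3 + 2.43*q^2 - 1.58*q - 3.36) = -4.92*q^5 - 1.72*q^4 - 0.32*q^3 + 3.14*q^2 - 0.19*q - 1.99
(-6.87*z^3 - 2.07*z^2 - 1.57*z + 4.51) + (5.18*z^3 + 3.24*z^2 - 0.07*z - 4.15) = -1.69*z^3 + 1.17*z^2 - 1.64*z + 0.359999999999999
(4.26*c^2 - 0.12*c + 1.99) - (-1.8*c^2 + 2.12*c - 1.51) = 6.06*c^2 - 2.24*c + 3.5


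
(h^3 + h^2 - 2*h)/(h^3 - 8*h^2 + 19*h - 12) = h*(h + 2)/(h^2 - 7*h + 12)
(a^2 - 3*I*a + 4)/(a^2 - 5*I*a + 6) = (a - 4*I)/(a - 6*I)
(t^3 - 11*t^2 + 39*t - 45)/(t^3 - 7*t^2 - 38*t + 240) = (t^2 - 6*t + 9)/(t^2 - 2*t - 48)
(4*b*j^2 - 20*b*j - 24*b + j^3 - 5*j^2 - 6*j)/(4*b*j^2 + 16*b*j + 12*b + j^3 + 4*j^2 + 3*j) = (j - 6)/(j + 3)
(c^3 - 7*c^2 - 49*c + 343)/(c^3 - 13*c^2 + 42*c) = (c^2 - 49)/(c*(c - 6))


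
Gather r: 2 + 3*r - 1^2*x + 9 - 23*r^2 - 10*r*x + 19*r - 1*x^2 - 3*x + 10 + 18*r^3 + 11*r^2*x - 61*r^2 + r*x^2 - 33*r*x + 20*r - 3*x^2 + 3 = 18*r^3 + r^2*(11*x - 84) + r*(x^2 - 43*x + 42) - 4*x^2 - 4*x + 24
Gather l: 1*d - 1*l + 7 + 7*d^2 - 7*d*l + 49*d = 7*d^2 + 50*d + l*(-7*d - 1) + 7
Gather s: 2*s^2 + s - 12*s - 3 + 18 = 2*s^2 - 11*s + 15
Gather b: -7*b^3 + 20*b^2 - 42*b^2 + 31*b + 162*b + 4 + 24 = -7*b^3 - 22*b^2 + 193*b + 28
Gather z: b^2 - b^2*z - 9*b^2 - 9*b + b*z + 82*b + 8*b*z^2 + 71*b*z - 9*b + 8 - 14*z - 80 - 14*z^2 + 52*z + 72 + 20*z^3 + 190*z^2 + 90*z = -8*b^2 + 64*b + 20*z^3 + z^2*(8*b + 176) + z*(-b^2 + 72*b + 128)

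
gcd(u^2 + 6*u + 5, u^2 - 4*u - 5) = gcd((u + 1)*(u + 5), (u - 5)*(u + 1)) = u + 1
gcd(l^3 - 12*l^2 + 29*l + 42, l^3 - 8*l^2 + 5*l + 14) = l^2 - 6*l - 7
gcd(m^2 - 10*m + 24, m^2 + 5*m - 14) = 1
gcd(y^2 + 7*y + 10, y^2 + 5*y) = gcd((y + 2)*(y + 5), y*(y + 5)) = y + 5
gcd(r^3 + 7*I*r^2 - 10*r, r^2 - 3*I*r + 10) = r + 2*I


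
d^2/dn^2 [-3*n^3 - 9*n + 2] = -18*n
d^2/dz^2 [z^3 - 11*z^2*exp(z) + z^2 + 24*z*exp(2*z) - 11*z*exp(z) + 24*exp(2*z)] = -11*z^2*exp(z) + 96*z*exp(2*z) - 55*z*exp(z) + 6*z + 192*exp(2*z) - 44*exp(z) + 2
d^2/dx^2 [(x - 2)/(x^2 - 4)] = 2/(x^3 + 6*x^2 + 12*x + 8)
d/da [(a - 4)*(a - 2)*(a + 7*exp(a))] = 7*a^2*exp(a) + 3*a^2 - 28*a*exp(a) - 12*a + 14*exp(a) + 8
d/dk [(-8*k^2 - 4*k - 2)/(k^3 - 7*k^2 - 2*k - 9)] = 2*(4*k^4 + 4*k^3 - 3*k^2 + 58*k + 16)/(k^6 - 14*k^5 + 45*k^4 + 10*k^3 + 130*k^2 + 36*k + 81)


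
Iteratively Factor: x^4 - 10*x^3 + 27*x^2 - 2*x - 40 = (x - 4)*(x^3 - 6*x^2 + 3*x + 10) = (x - 4)*(x - 2)*(x^2 - 4*x - 5) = (x - 4)*(x - 2)*(x + 1)*(x - 5)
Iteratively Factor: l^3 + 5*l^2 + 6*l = (l + 3)*(l^2 + 2*l) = l*(l + 3)*(l + 2)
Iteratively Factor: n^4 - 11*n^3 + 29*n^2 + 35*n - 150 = (n + 2)*(n^3 - 13*n^2 + 55*n - 75) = (n - 3)*(n + 2)*(n^2 - 10*n + 25) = (n - 5)*(n - 3)*(n + 2)*(n - 5)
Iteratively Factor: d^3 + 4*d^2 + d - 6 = (d + 3)*(d^2 + d - 2) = (d - 1)*(d + 3)*(d + 2)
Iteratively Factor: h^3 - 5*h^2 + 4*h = (h - 1)*(h^2 - 4*h) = (h - 4)*(h - 1)*(h)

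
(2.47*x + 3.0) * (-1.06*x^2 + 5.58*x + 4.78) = -2.6182*x^3 + 10.6026*x^2 + 28.5466*x + 14.34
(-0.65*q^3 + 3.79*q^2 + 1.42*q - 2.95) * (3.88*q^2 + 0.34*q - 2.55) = -2.522*q^5 + 14.4842*q^4 + 8.4557*q^3 - 20.6277*q^2 - 4.624*q + 7.5225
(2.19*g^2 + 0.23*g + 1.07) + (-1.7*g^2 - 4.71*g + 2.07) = 0.49*g^2 - 4.48*g + 3.14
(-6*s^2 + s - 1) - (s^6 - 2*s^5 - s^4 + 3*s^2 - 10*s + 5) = -s^6 + 2*s^5 + s^4 - 9*s^2 + 11*s - 6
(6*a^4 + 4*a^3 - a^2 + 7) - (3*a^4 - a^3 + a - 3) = 3*a^4 + 5*a^3 - a^2 - a + 10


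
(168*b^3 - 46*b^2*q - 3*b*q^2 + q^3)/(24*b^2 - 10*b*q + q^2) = 7*b + q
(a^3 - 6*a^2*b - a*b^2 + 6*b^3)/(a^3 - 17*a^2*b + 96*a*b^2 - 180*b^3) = (a^2 - b^2)/(a^2 - 11*a*b + 30*b^2)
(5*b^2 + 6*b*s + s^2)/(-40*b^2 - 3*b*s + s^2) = (b + s)/(-8*b + s)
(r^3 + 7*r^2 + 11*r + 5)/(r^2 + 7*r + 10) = (r^2 + 2*r + 1)/(r + 2)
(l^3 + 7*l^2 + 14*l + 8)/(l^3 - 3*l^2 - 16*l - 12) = (l + 4)/(l - 6)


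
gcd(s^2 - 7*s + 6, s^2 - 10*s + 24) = s - 6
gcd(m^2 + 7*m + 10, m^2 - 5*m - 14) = m + 2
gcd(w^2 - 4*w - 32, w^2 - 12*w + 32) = w - 8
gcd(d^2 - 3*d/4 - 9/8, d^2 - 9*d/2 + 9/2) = d - 3/2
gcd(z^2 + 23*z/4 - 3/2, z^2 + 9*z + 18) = z + 6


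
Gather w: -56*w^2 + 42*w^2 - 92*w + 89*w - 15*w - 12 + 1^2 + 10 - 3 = -14*w^2 - 18*w - 4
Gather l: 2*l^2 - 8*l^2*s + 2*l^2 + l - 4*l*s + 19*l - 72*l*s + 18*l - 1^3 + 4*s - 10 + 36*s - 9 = l^2*(4 - 8*s) + l*(38 - 76*s) + 40*s - 20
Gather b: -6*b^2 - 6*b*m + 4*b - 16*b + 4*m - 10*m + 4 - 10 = -6*b^2 + b*(-6*m - 12) - 6*m - 6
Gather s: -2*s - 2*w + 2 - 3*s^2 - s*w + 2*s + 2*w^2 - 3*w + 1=-3*s^2 - s*w + 2*w^2 - 5*w + 3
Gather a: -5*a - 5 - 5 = -5*a - 10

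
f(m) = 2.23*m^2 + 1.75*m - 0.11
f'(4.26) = 20.75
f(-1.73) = 3.54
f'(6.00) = 28.51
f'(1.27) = 7.41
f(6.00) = 90.67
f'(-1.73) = -5.97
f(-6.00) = 69.67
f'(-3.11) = -12.12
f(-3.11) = 16.02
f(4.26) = 47.81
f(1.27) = 5.71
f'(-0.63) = -1.06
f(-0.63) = -0.33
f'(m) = 4.46*m + 1.75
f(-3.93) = 27.45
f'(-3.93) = -15.78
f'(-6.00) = -25.01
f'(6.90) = 32.52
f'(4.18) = 20.39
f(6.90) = 118.14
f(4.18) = 46.17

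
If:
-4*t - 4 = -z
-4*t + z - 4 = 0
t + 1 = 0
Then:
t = -1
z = 0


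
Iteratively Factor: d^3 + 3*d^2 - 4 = (d + 2)*(d^2 + d - 2) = (d + 2)^2*(d - 1)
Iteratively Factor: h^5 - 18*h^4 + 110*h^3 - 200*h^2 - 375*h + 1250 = (h - 5)*(h^4 - 13*h^3 + 45*h^2 + 25*h - 250) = (h - 5)^2*(h^3 - 8*h^2 + 5*h + 50) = (h - 5)^3*(h^2 - 3*h - 10) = (h - 5)^3*(h + 2)*(h - 5)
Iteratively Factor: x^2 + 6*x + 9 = (x + 3)*(x + 3)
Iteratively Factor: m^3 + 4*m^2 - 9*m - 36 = (m + 4)*(m^2 - 9) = (m + 3)*(m + 4)*(m - 3)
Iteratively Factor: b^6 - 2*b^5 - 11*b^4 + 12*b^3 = (b - 1)*(b^5 - b^4 - 12*b^3) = (b - 4)*(b - 1)*(b^4 + 3*b^3) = b*(b - 4)*(b - 1)*(b^3 + 3*b^2) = b*(b - 4)*(b - 1)*(b + 3)*(b^2) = b^2*(b - 4)*(b - 1)*(b + 3)*(b)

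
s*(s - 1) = s^2 - s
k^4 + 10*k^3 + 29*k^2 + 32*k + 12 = (k + 1)^2*(k + 2)*(k + 6)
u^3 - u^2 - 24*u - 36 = (u - 6)*(u + 2)*(u + 3)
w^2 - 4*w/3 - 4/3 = (w - 2)*(w + 2/3)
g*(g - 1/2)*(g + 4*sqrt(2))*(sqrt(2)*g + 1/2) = sqrt(2)*g^4 - sqrt(2)*g^3/2 + 17*g^3/2 - 17*g^2/4 + 2*sqrt(2)*g^2 - sqrt(2)*g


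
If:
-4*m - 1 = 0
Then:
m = -1/4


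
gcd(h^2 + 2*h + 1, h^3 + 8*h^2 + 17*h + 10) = h + 1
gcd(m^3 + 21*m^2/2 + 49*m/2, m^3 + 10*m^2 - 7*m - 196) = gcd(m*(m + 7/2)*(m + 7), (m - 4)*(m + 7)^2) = m + 7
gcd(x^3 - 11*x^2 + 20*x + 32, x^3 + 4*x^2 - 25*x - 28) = x^2 - 3*x - 4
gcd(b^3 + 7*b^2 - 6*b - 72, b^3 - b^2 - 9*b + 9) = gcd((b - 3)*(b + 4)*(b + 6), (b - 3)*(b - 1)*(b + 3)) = b - 3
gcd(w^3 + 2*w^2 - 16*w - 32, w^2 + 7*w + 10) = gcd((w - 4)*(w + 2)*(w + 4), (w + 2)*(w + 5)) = w + 2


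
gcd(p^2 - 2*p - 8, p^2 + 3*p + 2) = p + 2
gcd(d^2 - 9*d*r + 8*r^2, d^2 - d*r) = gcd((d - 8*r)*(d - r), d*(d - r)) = -d + r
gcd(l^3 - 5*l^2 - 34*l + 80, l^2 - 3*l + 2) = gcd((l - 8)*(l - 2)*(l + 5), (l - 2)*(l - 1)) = l - 2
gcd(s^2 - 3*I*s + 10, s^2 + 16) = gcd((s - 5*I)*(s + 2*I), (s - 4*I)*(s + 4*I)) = 1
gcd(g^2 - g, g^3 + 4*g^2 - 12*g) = g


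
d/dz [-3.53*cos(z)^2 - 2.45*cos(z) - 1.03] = (7.06*cos(z) + 2.45)*sin(z)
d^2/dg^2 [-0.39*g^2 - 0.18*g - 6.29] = -0.780000000000000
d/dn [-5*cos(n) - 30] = 5*sin(n)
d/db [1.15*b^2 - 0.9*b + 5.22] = 2.3*b - 0.9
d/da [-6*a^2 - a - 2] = -12*a - 1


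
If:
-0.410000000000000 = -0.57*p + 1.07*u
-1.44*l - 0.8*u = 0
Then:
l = -0.555555555555556*u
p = 1.87719298245614*u + 0.719298245614035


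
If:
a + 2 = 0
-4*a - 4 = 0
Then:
No Solution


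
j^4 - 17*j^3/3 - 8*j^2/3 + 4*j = j*(j - 6)*(j - 2/3)*(j + 1)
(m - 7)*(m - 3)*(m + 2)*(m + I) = m^4 - 8*m^3 + I*m^3 + m^2 - 8*I*m^2 + 42*m + I*m + 42*I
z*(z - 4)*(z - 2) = z^3 - 6*z^2 + 8*z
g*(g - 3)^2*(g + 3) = g^4 - 3*g^3 - 9*g^2 + 27*g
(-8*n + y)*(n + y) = -8*n^2 - 7*n*y + y^2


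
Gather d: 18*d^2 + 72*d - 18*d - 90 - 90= 18*d^2 + 54*d - 180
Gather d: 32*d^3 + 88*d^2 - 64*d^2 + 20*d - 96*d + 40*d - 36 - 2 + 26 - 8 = 32*d^3 + 24*d^2 - 36*d - 20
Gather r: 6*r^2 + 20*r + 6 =6*r^2 + 20*r + 6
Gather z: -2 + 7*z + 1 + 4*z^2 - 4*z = 4*z^2 + 3*z - 1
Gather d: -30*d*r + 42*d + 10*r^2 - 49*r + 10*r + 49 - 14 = d*(42 - 30*r) + 10*r^2 - 39*r + 35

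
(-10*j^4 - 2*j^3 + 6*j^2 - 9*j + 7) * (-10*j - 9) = 100*j^5 + 110*j^4 - 42*j^3 + 36*j^2 + 11*j - 63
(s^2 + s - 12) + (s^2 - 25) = 2*s^2 + s - 37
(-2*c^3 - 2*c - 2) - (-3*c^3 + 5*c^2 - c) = c^3 - 5*c^2 - c - 2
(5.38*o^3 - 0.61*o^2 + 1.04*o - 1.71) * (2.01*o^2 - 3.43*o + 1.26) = 10.8138*o^5 - 19.6795*o^4 + 10.9615*o^3 - 7.7729*o^2 + 7.1757*o - 2.1546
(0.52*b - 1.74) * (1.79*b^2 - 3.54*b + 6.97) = 0.9308*b^3 - 4.9554*b^2 + 9.784*b - 12.1278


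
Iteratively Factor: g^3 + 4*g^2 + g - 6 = (g + 2)*(g^2 + 2*g - 3) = (g - 1)*(g + 2)*(g + 3)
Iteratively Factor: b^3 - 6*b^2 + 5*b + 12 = (b + 1)*(b^2 - 7*b + 12) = (b - 4)*(b + 1)*(b - 3)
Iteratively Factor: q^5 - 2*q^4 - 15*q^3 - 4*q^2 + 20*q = (q + 2)*(q^4 - 4*q^3 - 7*q^2 + 10*q) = (q + 2)^2*(q^3 - 6*q^2 + 5*q) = (q - 5)*(q + 2)^2*(q^2 - q) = (q - 5)*(q - 1)*(q + 2)^2*(q)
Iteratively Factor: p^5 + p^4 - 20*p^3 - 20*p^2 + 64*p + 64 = (p - 4)*(p^4 + 5*p^3 - 20*p - 16) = (p - 4)*(p - 2)*(p^3 + 7*p^2 + 14*p + 8) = (p - 4)*(p - 2)*(p + 1)*(p^2 + 6*p + 8) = (p - 4)*(p - 2)*(p + 1)*(p + 2)*(p + 4)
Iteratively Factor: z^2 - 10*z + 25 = (z - 5)*(z - 5)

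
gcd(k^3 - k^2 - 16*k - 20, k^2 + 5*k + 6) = k + 2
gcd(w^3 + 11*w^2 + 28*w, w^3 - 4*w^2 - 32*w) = w^2 + 4*w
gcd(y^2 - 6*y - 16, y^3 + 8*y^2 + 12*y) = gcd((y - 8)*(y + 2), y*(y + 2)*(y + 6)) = y + 2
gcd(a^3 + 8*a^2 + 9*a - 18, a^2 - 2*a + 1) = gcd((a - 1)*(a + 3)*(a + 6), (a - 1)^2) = a - 1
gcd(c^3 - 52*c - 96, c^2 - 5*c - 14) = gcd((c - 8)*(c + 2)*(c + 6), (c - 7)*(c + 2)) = c + 2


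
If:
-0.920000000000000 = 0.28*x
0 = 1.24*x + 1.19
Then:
No Solution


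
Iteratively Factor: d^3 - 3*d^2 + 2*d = (d)*(d^2 - 3*d + 2) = d*(d - 1)*(d - 2)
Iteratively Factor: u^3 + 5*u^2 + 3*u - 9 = (u + 3)*(u^2 + 2*u - 3) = (u - 1)*(u + 3)*(u + 3)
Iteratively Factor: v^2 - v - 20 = (v + 4)*(v - 5)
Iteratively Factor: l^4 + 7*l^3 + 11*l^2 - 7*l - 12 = (l + 3)*(l^3 + 4*l^2 - l - 4) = (l + 3)*(l + 4)*(l^2 - 1) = (l - 1)*(l + 3)*(l + 4)*(l + 1)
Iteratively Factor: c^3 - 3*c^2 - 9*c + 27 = (c - 3)*(c^2 - 9) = (c - 3)^2*(c + 3)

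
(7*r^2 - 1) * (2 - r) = -7*r^3 + 14*r^2 + r - 2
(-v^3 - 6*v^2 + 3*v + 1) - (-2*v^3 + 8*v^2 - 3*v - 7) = v^3 - 14*v^2 + 6*v + 8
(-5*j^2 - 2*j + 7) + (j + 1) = -5*j^2 - j + 8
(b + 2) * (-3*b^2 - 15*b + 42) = -3*b^3 - 21*b^2 + 12*b + 84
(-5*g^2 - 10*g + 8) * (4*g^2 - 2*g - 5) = -20*g^4 - 30*g^3 + 77*g^2 + 34*g - 40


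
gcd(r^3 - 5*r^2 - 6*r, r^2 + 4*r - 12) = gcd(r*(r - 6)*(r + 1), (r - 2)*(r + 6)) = 1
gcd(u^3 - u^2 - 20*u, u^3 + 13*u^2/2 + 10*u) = u^2 + 4*u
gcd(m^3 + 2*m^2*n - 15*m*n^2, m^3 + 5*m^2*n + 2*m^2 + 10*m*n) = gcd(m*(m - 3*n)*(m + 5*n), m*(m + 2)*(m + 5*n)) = m^2 + 5*m*n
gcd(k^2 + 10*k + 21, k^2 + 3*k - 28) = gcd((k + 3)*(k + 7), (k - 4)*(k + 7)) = k + 7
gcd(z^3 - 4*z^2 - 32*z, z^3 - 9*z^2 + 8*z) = z^2 - 8*z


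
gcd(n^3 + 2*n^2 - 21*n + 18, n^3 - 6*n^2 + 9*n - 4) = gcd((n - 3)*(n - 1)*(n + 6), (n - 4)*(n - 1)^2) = n - 1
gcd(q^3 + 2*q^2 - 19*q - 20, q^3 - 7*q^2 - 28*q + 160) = q^2 + q - 20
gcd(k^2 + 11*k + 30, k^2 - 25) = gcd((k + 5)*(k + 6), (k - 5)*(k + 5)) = k + 5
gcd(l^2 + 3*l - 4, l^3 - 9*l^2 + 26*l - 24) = 1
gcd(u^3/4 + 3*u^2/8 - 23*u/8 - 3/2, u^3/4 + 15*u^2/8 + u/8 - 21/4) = 1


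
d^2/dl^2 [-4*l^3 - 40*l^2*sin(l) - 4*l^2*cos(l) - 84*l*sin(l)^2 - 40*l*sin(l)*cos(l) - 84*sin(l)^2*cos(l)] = 40*l^2*sin(l) + 4*l^2*cos(l) + 16*l*sin(l) + 80*l*sin(2*l) - 160*l*cos(l) - 168*l*cos(2*l) - 24*l - 80*sin(l) - 168*sin(2*l) + 13*cos(l) - 80*cos(2*l) - 189*cos(3*l)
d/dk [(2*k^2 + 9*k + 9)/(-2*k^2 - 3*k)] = 3/k^2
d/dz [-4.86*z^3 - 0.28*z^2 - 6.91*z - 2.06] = -14.58*z^2 - 0.56*z - 6.91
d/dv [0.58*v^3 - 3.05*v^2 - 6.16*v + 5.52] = 1.74*v^2 - 6.1*v - 6.16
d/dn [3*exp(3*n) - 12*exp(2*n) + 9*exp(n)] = (9*exp(2*n) - 24*exp(n) + 9)*exp(n)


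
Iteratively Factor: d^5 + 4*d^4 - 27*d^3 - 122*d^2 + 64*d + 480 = (d - 2)*(d^4 + 6*d^3 - 15*d^2 - 152*d - 240) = (d - 2)*(d + 3)*(d^3 + 3*d^2 - 24*d - 80) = (d - 2)*(d + 3)*(d + 4)*(d^2 - d - 20) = (d - 5)*(d - 2)*(d + 3)*(d + 4)*(d + 4)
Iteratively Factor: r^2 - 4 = (r - 2)*(r + 2)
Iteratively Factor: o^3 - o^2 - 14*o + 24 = (o - 3)*(o^2 + 2*o - 8) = (o - 3)*(o + 4)*(o - 2)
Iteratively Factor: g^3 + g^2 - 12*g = (g)*(g^2 + g - 12) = g*(g + 4)*(g - 3)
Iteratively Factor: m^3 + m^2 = (m + 1)*(m^2) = m*(m + 1)*(m)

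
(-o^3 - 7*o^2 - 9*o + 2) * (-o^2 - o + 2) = o^5 + 8*o^4 + 14*o^3 - 7*o^2 - 20*o + 4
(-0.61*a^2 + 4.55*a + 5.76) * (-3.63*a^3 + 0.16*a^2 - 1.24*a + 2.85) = 2.2143*a^5 - 16.6141*a^4 - 19.4244*a^3 - 6.4589*a^2 + 5.8251*a + 16.416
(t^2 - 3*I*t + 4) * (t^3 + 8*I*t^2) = t^5 + 5*I*t^4 + 28*t^3 + 32*I*t^2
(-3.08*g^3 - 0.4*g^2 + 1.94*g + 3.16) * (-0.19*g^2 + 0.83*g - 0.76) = 0.5852*g^5 - 2.4804*g^4 + 1.6402*g^3 + 1.3138*g^2 + 1.1484*g - 2.4016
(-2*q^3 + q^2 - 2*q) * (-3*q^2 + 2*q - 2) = 6*q^5 - 7*q^4 + 12*q^3 - 6*q^2 + 4*q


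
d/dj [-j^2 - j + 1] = -2*j - 1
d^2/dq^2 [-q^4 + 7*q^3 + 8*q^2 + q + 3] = -12*q^2 + 42*q + 16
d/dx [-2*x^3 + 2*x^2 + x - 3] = -6*x^2 + 4*x + 1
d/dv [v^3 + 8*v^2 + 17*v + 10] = 3*v^2 + 16*v + 17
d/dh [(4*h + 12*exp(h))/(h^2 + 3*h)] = 4*(h*(h + 3)*(3*exp(h) + 1) - (h + 3*exp(h))*(2*h + 3))/(h^2*(h + 3)^2)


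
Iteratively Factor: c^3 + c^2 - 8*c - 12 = (c - 3)*(c^2 + 4*c + 4) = (c - 3)*(c + 2)*(c + 2)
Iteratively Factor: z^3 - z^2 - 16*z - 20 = (z - 5)*(z^2 + 4*z + 4) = (z - 5)*(z + 2)*(z + 2)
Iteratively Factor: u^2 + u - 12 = (u + 4)*(u - 3)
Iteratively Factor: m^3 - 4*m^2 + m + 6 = (m + 1)*(m^2 - 5*m + 6) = (m - 2)*(m + 1)*(m - 3)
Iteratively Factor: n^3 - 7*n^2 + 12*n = (n - 4)*(n^2 - 3*n) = n*(n - 4)*(n - 3)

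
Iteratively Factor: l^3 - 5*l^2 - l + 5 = (l + 1)*(l^2 - 6*l + 5) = (l - 5)*(l + 1)*(l - 1)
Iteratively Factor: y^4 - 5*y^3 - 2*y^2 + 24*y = (y - 3)*(y^3 - 2*y^2 - 8*y) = (y - 4)*(y - 3)*(y^2 + 2*y) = y*(y - 4)*(y - 3)*(y + 2)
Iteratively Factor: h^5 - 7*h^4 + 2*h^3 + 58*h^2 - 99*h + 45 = (h - 1)*(h^4 - 6*h^3 - 4*h^2 + 54*h - 45) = (h - 3)*(h - 1)*(h^3 - 3*h^2 - 13*h + 15) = (h - 3)*(h - 1)^2*(h^2 - 2*h - 15) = (h - 5)*(h - 3)*(h - 1)^2*(h + 3)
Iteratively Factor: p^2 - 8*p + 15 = (p - 5)*(p - 3)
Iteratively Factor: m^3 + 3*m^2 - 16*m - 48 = (m - 4)*(m^2 + 7*m + 12) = (m - 4)*(m + 3)*(m + 4)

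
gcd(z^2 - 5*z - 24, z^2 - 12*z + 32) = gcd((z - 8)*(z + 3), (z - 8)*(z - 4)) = z - 8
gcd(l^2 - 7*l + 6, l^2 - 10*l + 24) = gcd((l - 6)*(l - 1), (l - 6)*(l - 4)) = l - 6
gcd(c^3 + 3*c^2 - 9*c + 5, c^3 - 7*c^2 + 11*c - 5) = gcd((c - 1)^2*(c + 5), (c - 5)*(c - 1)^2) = c^2 - 2*c + 1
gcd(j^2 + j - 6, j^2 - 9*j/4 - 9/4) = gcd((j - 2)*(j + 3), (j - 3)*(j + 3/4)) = 1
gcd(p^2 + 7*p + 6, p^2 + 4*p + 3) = p + 1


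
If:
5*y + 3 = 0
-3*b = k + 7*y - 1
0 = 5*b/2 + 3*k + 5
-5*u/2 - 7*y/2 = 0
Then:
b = 206/65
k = -56/13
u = 21/25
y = -3/5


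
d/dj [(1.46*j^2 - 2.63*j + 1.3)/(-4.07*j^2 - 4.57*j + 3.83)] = (-17.3763*j^2 + 21.7656*j - 4.1319)/(16.5649*j^4 + 37.1998*j^3 - 10.2913*j^2 - 35.0062*j + 14.6689)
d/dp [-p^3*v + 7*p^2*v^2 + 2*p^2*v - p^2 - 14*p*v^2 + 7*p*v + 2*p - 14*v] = -3*p^2*v + 14*p*v^2 + 4*p*v - 2*p - 14*v^2 + 7*v + 2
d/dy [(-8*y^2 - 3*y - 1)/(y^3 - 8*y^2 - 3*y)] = (8*y^4 + 6*y^3 + 3*y^2 - 16*y - 3)/(y^2*(y^4 - 16*y^3 + 58*y^2 + 48*y + 9))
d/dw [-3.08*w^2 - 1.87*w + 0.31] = -6.16*w - 1.87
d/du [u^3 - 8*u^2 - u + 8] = 3*u^2 - 16*u - 1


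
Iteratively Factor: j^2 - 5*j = (j - 5)*(j)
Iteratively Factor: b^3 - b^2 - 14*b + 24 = (b - 2)*(b^2 + b - 12) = (b - 2)*(b + 4)*(b - 3)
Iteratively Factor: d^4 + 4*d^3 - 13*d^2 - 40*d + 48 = (d - 3)*(d^3 + 7*d^2 + 8*d - 16) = (d - 3)*(d + 4)*(d^2 + 3*d - 4) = (d - 3)*(d - 1)*(d + 4)*(d + 4)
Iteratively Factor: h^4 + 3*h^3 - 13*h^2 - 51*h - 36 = (h + 1)*(h^3 + 2*h^2 - 15*h - 36) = (h + 1)*(h + 3)*(h^2 - h - 12) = (h - 4)*(h + 1)*(h + 3)*(h + 3)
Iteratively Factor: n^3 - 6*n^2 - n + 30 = (n - 5)*(n^2 - n - 6) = (n - 5)*(n + 2)*(n - 3)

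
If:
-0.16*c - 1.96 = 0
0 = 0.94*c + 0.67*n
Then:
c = -12.25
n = 17.19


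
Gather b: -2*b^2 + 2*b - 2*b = -2*b^2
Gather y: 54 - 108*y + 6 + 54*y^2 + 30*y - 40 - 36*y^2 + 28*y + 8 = 18*y^2 - 50*y + 28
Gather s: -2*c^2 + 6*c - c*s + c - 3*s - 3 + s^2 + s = -2*c^2 + 7*c + s^2 + s*(-c - 2) - 3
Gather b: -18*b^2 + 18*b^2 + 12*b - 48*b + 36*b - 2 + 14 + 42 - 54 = 0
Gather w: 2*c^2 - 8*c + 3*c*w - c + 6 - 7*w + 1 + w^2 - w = 2*c^2 - 9*c + w^2 + w*(3*c - 8) + 7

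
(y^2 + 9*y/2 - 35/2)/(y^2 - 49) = (y - 5/2)/(y - 7)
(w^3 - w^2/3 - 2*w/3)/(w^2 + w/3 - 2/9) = 3*w*(w - 1)/(3*w - 1)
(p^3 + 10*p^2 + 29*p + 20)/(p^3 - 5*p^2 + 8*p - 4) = (p^3 + 10*p^2 + 29*p + 20)/(p^3 - 5*p^2 + 8*p - 4)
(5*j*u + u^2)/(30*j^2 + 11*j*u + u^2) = u/(6*j + u)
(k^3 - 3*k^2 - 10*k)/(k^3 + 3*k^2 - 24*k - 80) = k*(k + 2)/(k^2 + 8*k + 16)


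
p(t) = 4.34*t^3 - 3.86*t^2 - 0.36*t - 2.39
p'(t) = 13.02*t^2 - 7.72*t - 0.36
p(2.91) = 70.82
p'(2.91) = 87.43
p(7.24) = 1439.72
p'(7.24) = 626.22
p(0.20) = -2.58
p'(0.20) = -1.38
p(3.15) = 93.83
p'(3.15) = 104.51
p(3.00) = 78.97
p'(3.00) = 93.66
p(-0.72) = -5.75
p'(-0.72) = 11.95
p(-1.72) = -35.27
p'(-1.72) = 51.44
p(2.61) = 47.54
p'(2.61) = 68.18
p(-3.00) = -153.23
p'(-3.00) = 139.98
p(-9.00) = -3475.67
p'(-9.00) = 1123.74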